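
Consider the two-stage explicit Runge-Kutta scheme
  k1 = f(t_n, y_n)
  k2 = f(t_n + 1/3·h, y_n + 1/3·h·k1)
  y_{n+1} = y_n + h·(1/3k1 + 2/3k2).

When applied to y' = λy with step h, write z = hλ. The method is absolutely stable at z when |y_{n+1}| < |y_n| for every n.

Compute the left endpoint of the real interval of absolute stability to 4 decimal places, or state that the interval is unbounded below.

On y'=λy, z=hλ:
  k1=λy_n ⇒ h·k1=z·y_n;  k2=λ(1+1/3z)y_n ⇒ h·k2=z(1+1/3z)y_n
  y_{n+1}/y_n = 1 + 1/3z + 2/3z(1+1/3z) = 1 + z + 2/9z²
  ⇒ R(z) = 1 + z + 2/9z².

Find x<0 with |R(x)|<1.
x=-1.19: |R|=0.1247
R=1: x+2/9x²=0 ⇒ x=−9/2=-4.5000; min R=1−1/(4·2/9)=-0.1250>−1
Confirm numerically:
  x=-4.396: |R|=0.89840 <1
  x=-4.024: |R|=0.57435 <1
  x=-3.097: |R|=0.03442 <1
  x=-2.471: |R|=0.11415 <1
  x=-4.797: |R|=1.31660 >1
  x=-4.787: |R|=1.30530 >1
  x=-4.753: |R|=1.26722 >1
So |R|<1 on (-4.5000, 0).

left endpoint -4.5000.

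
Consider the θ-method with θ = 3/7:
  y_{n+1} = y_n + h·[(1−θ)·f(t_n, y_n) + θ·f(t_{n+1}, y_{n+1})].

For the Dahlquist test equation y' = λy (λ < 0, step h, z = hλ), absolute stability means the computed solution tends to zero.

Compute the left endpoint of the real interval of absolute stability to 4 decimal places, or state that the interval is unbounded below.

z* = -14.0000.

On y'=λy, z=hλ:
  y_{n+1} = y_n + z·[4/7·y_n + 3/7·y_{n+1}] ⇒ (1 − 3/7z)y_{n+1} = (1 + 4/7z)y_n
  Hence R(z) = (1 + 4/7z)/(1 − 3/7z).

Find x<0 with |R(x)|<1.
x=-1.08: |R|=0.2617
R=−1: 1+4/7x = −1+3/7x ⇒ -1/7x=2 ⇒ x=2/(-1/7)=-14.0000
Confirm numerically:
  x=-9.999: |R|=0.89186 <1
  x=-8.110: |R|=0.81200 <1
  x=-5.898: |R|=0.67190 <1
  x=-14.527: |R|=1.01042 >1
  x=-14.309: |R|=1.00619 >1
  x=-14.089: |R|=1.00181 >1
Interval (-14.0000, 0).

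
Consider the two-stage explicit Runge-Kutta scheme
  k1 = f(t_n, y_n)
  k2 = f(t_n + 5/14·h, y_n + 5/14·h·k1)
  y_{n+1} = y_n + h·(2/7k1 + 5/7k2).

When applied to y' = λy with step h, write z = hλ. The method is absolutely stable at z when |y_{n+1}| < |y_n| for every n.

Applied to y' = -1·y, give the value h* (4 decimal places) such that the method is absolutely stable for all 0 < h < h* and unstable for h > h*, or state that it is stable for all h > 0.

(-3.9200,0); λ=-1 ⇒ h* = (98/25)/1 = 3.9200.

On y'=λy, z=hλ:
  k1=λy_n ⇒ h·k1=z·y_n;  k2=λ(1+5/14z)y_n ⇒ h·k2=z(1+5/14z)y_n
  y_{n+1}/y_n = 1 + 2/7z + 5/7z(1+5/14z) = 1 + z + 25/98z²
  so R(z) = 1 + z + 25/98z².

Boundary: |R(x)|=1, x<0.
x=-1.7: |R|=0.0372
R=1: x+25/98x²=0 ⇒ x=−98/25=-3.9200; min R=1−1/(4·25/98)=0.0200>−1
Confirm numerically:
  x=-3.773: |R|=0.85851 <1
  x=-3.540: |R|=0.65684 <1
  x=-3.151: |R|=0.38186 <1
  x=-2.061: |R|=0.02260 <1
  x=-4.035: |R|=1.11837 >1
  x=-3.944: |R|=1.02415 >1
Stable set (-3.9200, 0).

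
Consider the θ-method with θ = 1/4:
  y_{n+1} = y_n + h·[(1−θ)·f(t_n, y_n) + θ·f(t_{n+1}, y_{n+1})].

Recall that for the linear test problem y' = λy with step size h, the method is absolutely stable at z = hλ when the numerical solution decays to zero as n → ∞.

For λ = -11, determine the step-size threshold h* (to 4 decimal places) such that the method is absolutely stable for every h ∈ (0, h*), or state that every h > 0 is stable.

(-4.0000,0); λ=-11 ⇒ h* = (4)/11 = 0.3636.

Set f=λy, z=hλ:
  y_{n+1} = y_n + z·[3/4·y_n + 1/4·y_{n+1}] ⇒ (1 − 1/4z)y_{n+1} = (1 + 3/4z)y_n
  R(z) = (1 + 3/4z)/(1 − 1/4z).

Find x<0 with |R(x)|<1.
x=-1.77: |R|=0.2270
R=−1: 1+3/4x = −1+1/4x ⇒ -1/2x=2 ⇒ x=2/(-1/2)=-4.0000
Confirm numerically:
  x=-3.426: |R|=0.84541 <1
  x=-2.748: |R|=0.62893 <1
  x=-2.044: |R|=0.35275 <1
  x=-4.462: |R|=1.10919 >1
  x=-4.413: |R|=1.09818 >1
  x=-4.329: |R|=1.07900 >1
Interval (-4.0000, 0).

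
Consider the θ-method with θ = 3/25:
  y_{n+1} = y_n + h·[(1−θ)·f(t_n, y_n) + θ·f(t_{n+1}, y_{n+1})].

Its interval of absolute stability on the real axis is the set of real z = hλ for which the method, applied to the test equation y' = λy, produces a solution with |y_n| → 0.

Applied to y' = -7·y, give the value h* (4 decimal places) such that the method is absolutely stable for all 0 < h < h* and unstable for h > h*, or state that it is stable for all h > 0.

(-2.6316,0); λ=-7 ⇒ h* = (50/19)/7 = 0.3759.

With y'=λy (z=hλ):
  y_{n+1} = y_n + z·[22/25·y_n + 3/25·y_{n+1}] ⇒ (1 − 3/25z)y_{n+1} = (1 + 22/25z)y_n
  R(z) = (1 + 22/25z)/(1 − 3/25z).

Find x<0 with |R(x)|<1.
x=-1.16: |R|=0.0183
R=−1: 1+22/25x = −1+3/25x ⇒ -19/25x=2 ⇒ x=2/(-19/25)=-2.6316
Confirm numerically:
  x=-1.861: |R|=0.52127 <1
  x=-1.672: |R|=0.39259 <1
  x=-1.063: |R|=0.05726 <1
  x=-3.159: |R|=1.29066 >1
  x=-2.941: |R|=1.17382 >1
Stable set (-2.6316, 0).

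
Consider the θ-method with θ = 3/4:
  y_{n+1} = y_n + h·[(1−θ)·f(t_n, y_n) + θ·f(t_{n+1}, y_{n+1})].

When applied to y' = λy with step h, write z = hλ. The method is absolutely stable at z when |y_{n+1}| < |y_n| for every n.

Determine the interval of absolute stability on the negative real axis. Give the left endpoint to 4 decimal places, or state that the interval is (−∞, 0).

interval (−∞, 0).

Test eqn y'=λy, z=hλ:
  y_{n+1} = y_n + z·[1/4·y_n + 3/4·y_{n+1}] ⇒ (1 − 3/4z)y_{n+1} = (1 + 1/4z)y_n
  Hence R(z) = (1 + 1/4z)/(1 − 3/4z).

Boundary: |R(x)|=1, x<0.
x=-0.84: |R|=0.4847
x=-2: |R|=0.2000
x=-10: |R|=0.1765
x=-100: |R|=0.3158
θ=3/4≥1/2 ⇒ |1+1/4x|<|1−3/4x| ∀x<0 ⇒ unbounded interval.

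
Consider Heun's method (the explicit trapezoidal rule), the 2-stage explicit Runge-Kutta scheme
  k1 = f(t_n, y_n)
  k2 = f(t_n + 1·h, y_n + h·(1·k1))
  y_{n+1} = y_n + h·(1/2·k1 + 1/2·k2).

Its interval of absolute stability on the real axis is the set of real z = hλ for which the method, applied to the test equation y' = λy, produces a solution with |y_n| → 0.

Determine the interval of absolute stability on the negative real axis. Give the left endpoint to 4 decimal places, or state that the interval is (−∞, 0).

Test eqn y'=λy, z=hλ:
  order 2, 2-stage ⇒ R(z)=1+z+z^2/2
  (e.g. R(-0.82)=0.51620, |R|=0.51620)

Boundary: |R(x)|=1, x<0.
x=-0.82: |R|=0.5162
|R(-1.53)|=0.6404 |R(-1.51)|=0.6300 |R(-0.55)|=0.6013
Bisect:
  x_lo=-2.5042 |R|=1.6314  x_hi=-0.2024 |R|=0.8181
  mid=-1.35334 |R|=0.56243 →hi
  mid=-1.92880 |R|=0.93133 →hi
  mid=-2.21652 |R|=1.23996 →lo
  mid=-2.07266 |R|=1.07530 →lo
  mid=-2.00073 |R|=1.00073 →lo
  mid=-1.96476 |R|=0.96538 →hi
  mid=-1.98274 |R|=0.98289 →hi
  mid=-1.99174 |R|=0.99177 →hi
  mid=-1.99623 |R|=0.99624 →hi
  ...
  [-2.00002,-1.99988] ⇒ x*=-2.0000
Stable set (-2.0000, 0).

z∈(-2.0000,0).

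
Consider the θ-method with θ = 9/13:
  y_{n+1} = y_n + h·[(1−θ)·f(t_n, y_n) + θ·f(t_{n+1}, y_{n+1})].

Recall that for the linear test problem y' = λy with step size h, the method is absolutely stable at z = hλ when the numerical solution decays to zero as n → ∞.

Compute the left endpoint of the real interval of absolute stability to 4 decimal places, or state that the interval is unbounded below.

Test eqn y'=λy, z=hλ:
  y_{n+1} = y_n + z·[4/13·y_n + 9/13·y_{n+1}] ⇒ (1 − 9/13z)y_{n+1} = (1 + 4/13z)y_n
  so R(z) = (1 + 4/13z)/(1 − 9/13z).

Find x<0 with |R(x)|<1.
x=-1.16: |R|=0.3567
x=-2: |R|=0.1613
x=-10: |R|=0.2621
x=-100: |R|=0.4239
θ=9/13≥1/2 ⇒ |1+4/13x|<|1−9/13x| ∀x<0 ⇒ stable on all of ℝ⁻.

unbounded; (−∞, 0).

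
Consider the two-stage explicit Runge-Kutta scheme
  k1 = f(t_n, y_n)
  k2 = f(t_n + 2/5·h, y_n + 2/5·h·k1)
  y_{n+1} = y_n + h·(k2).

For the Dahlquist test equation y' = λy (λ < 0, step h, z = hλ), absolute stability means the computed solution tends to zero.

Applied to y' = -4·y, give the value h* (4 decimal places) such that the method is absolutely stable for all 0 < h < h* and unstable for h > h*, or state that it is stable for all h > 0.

(-2.5000,0); λ=-4 ⇒ h* = (5/2)/4 = 0.6250.

Set f=λy, z=hλ:
  k1=λy_n ⇒ h·k1=z·y_n;  k2=λ(1+2/5z)y_n ⇒ h·k2=z(1+2/5z)y_n
  y_{n+1}/y_n = 1 + z(1+2/5z) = 1 + z + 2/5z²
  ⇒ R(z) = 1 + z + 2/5z².

Boundary: |R(x)|=1, x<0.
x=-0.58: |R|=0.5546
R=1: x+2/5x²=0 ⇒ x=−5/2=-2.5000; min R=1−1/(4·2/5)=0.3750>−1
Confirm numerically:
  x=-2.105: |R|=0.66741 <1
  x=-2.056: |R|=0.63485 <1
  x=-1.488: |R|=0.39766 <1
  x=-1.158: |R|=0.37839 <1
  x=-3.071: |R|=1.70142 >1
  x=-2.950: |R|=1.53100 >1
Interval (-2.5000, 0).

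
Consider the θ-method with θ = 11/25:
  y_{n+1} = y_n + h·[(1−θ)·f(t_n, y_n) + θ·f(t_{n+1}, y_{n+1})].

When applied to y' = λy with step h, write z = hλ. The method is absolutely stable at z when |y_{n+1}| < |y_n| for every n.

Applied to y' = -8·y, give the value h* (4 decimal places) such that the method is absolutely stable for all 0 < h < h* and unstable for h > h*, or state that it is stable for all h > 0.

Test eqn y'=λy, z=hλ:
  y_{n+1} = y_n + z·[14/25·y_n + 11/25·y_{n+1}] ⇒ (1 − 11/25z)y_{n+1} = (1 + 14/25z)y_n
  so R(z) = (1 + 14/25z)/(1 − 11/25z).

Solve |R(x)|<1 on ℝ⁻.
x=-1.08: |R|=0.2679
R=−1: 1+14/25x = −1+11/25x ⇒ -3/25x=2 ⇒ x=2/(-3/25)=-16.6667
Confirm numerically:
  x=-14.112: |R|=0.95748 <1
  x=-11.986: |R|=0.91047 <1
  x=-11.902: |R|=0.90833 <1
  x=-11.633: |R|=0.90128 <1
  x=-17.018: |R|=1.00497 >1
  x=-16.839: |R|=1.00246 >1
  x=-16.778: |R|=1.00159 >1
So |R|<1 on (-16.6667, 0).

(-16.6667,0); λ=-8 ⇒ h* = (50/3)/8 = 2.0833.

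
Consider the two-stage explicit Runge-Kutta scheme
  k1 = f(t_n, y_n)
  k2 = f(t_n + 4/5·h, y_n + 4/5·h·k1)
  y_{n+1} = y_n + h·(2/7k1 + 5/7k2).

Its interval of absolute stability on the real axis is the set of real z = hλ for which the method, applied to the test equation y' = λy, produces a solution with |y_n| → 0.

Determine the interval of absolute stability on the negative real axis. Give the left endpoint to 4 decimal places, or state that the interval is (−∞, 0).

Test eqn y'=λy, z=hλ:
  k1=λy_n ⇒ h·k1=z·y_n;  k2=λ(1+4/5z)y_n ⇒ h·k2=z(1+4/5z)y_n
  y_{n+1}/y_n = 1 + 2/7z + 5/7z(1+4/5z) = 1 + z + 4/7z²
  ⇒ R(z) = 1 + z + 4/7z².

Need |R(x)|<1, x<0.
x=-1.62: |R|=0.8797
R=1: x+4/7x²=0 ⇒ x=−7/4=-1.7500; min R=1−1/(4·4/7)=0.5625>−1
Confirm numerically:
  x=-1.551: |R|=0.82363 <1
  x=-1.369: |R|=0.70195 <1
  x=-0.728: |R|=0.57485 <1
  x=-0.705: |R|=0.57901 <1
  x=-2.237: |R|=1.62253 >1
  x=-2.107: |R|=1.42983 >1
  x=-1.968: |R|=1.24516 >1
Stable set (-1.7500, 0).

(-1.7500, 0).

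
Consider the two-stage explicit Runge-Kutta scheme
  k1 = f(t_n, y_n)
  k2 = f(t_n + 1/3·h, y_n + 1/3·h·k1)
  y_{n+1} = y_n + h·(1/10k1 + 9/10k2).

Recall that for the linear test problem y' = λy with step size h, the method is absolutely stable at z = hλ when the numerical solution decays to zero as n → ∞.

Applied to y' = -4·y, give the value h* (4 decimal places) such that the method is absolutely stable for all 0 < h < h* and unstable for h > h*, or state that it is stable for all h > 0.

(-3.3333,0); λ=-4 ⇒ h* = (10/3)/4 = 0.8333.

Set f=λy, z=hλ:
  k1=λy_n ⇒ h·k1=z·y_n;  k2=λ(1+1/3z)y_n ⇒ h·k2=z(1+1/3z)y_n
  y_{n+1}/y_n = 1 + 1/10z + 9/10z(1+1/3z) = 1 + z + 3/10z²
  R(z) = 1 + z + 3/10z².

Need |R(x)|<1, x<0.
x=-0.8: |R|=0.3920
R=1: x+3/10x²=0 ⇒ x=−10/3=-3.3333; min R=1−1/(4·3/10)=0.1667>−1
Confirm numerically:
  x=-2.355: |R|=0.30881 <1
  x=-2.054: |R|=0.21167 <1
  x=-1.962: |R|=0.19283 <1
  x=-3.693: |R|=1.39847 >1
  x=-3.367: |R|=1.03401 >1
Stable set (-3.3333, 0).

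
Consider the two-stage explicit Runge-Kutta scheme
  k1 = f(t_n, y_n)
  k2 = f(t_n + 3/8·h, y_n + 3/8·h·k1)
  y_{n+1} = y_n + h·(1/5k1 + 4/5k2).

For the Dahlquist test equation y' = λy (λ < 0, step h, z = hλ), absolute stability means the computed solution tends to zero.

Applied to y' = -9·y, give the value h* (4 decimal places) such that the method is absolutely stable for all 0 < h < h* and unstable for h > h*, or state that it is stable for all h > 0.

With y'=λy (z=hλ):
  k1=λy_n ⇒ h·k1=z·y_n;  k2=λ(1+3/8z)y_n ⇒ h·k2=z(1+3/8z)y_n
  y_{n+1}/y_n = 1 + 1/5z + 4/5z(1+3/8z) = 1 + z + 3/10z²
  Hence R(z) = 1 + z + 3/10z².

Solve |R(x)|<1 on ℝ⁻.
x=-1.22: |R|=0.2265
R=1: x+3/10x²=0 ⇒ x=−10/3=-3.3333; min R=1−1/(4·3/10)=0.1667>−1
Confirm numerically:
  x=-2.725: |R|=0.50269 <1
  x=-2.525: |R|=0.38769 <1
  x=-2.400: |R|=0.32800 <1
  x=-3.775: |R|=1.50019 >1
  x=-3.738: |R|=1.45379 >1
  x=-3.712: |R|=1.42168 >1
So |R|<1 on (-3.3333, 0).

(-3.3333,0); λ=-9 ⇒ h* = (10/3)/9 = 0.3704.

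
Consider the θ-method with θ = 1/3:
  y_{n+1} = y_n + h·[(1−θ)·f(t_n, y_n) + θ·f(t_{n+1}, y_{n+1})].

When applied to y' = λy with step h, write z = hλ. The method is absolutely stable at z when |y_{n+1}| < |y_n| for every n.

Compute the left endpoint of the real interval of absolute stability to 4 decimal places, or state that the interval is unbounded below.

Set f=λy, z=hλ:
  y_{n+1} = y_n + z·[2/3·y_n + 1/3·y_{n+1}] ⇒ (1 − 1/3z)y_{n+1} = (1 + 2/3z)y_n
  Hence R(z) = (1 + 2/3z)/(1 − 1/3z).

Find x<0 with |R(x)|<1.
x=-1.35: |R|=0.0690
R=−1: 1+2/3x = −1+1/3x ⇒ -1/3x=2 ⇒ x=2/(-1/3)=-6.0000
Confirm numerically:
  x=-4.207: |R|=0.75121 <1
  x=-2.890: |R|=0.47199 <1
  x=-2.668: |R|=0.41214 <1
  x=-6.501: |R|=1.05273 >1
  x=-6.232: |R|=1.02513 >1
So |R|<1 on (-6.0000, 0).

left endpoint -6.0000.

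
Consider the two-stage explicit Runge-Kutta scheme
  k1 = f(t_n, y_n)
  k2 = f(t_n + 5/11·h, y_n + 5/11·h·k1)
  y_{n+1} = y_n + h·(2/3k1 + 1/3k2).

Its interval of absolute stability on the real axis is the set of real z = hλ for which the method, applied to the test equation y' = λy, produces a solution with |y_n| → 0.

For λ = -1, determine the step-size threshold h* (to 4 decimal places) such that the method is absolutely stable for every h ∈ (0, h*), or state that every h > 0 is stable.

(-6.6000,0); λ=-1 ⇒ h* = (33/5)/1 = 6.6000.

On y'=λy, z=hλ:
  k1=λy_n ⇒ h·k1=z·y_n;  k2=λ(1+5/11z)y_n ⇒ h·k2=z(1+5/11z)y_n
  y_{n+1}/y_n = 1 + 2/3z + 1/3z(1+5/11z) = 1 + z + 5/33z²
  R(z) = 1 + z + 5/33z².

Find x<0 with |R(x)|<1.
x=-0.86: |R|=0.2521
R=1: x+5/33x²=0 ⇒ x=−33/5=-6.6000; min R=1−1/(4·5/33)=-0.6500>−1
Confirm numerically:
  x=-4.149: |R|=0.54079 <1
  x=-3.211: |R|=0.64880 <1
  x=-2.660: |R|=0.58794 <1
  x=-7.127: |R|=1.56908 >1
  x=-6.877: |R|=1.28863 >1
Interval (-6.6000, 0).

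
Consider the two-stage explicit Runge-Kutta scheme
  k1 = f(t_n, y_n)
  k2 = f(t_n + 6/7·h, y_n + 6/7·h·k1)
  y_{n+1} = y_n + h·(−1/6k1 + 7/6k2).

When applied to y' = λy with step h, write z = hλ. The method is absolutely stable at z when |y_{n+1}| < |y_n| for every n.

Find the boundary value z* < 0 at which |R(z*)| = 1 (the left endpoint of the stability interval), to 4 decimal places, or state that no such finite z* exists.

left endpoint -1.0000.

Set f=λy, z=hλ:
  k1=λy_n ⇒ h·k1=z·y_n;  k2=λ(1+6/7z)y_n ⇒ h·k2=z(1+6/7z)y_n
  y_{n+1}/y_n = 1 − 1/6z + 7/6z(1+6/7z) = 1 + z + z²
  Hence R(z) = 1 + z + z².

Need |R(x)|<1, x<0.
x=-1.35: |R|=1.4725
R=1: x+1x²=0 ⇒ x=−1=-1.0000; min R=1−1/(4·1)=0.7500>−1
Confirm numerically:
  x=-0.927: |R|=0.93233 <1
  x=-0.906: |R|=0.91484 <1
  x=-0.778: |R|=0.82728 <1
  x=-0.544: |R|=0.75194 <1
  x=-1.428: |R|=1.61118 >1
  x=-1.341: |R|=1.45728 >1
  x=-1.331: |R|=1.44056 >1
So |R|<1 on (-1.0000, 0).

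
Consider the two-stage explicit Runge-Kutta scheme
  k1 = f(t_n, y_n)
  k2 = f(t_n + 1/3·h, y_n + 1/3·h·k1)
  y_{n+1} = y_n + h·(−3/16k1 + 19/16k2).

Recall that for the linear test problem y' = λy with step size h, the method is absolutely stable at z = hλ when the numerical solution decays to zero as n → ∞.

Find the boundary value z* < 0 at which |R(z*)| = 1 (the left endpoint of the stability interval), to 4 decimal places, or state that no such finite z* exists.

Set f=λy, z=hλ:
  k1=λy_n ⇒ h·k1=z·y_n;  k2=λ(1+1/3z)y_n ⇒ h·k2=z(1+1/3z)y_n
  y_{n+1}/y_n = 1 − 3/16z + 19/16z(1+1/3z) = 1 + z + 19/48z²
  ⇒ R(z) = 1 + z + 19/48z².

Find x<0 with |R(x)|<1.
x=-0.98: |R|=0.4002
R=1: x+19/48x²=0 ⇒ x=−48/19=-2.5263; min R=1−1/(4·19/48)=0.3684>−1
Confirm numerically:
  x=-2.148: |R|=0.67834 <1
  x=-1.886: |R|=0.52198 <1
  x=-1.604: |R|=0.41441 <1
  x=-2.968: |R|=1.51891 >1
  x=-2.777: |R|=1.27556 >1
So |R|<1 on (-2.5263, 0).

z* = -2.5263.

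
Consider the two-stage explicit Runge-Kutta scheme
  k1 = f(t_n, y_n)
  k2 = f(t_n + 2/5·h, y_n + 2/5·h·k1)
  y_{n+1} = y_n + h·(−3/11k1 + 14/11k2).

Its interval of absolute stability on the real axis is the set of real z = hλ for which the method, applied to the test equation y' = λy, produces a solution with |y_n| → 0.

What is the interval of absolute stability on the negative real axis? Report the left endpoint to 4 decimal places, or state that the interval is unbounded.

(-1.9643, 0).

Test eqn y'=λy, z=hλ:
  k1=λy_n ⇒ h·k1=z·y_n;  k2=λ(1+2/5z)y_n ⇒ h·k2=z(1+2/5z)y_n
  y_{n+1}/y_n = 1 − 3/11z + 14/11z(1+2/5z) = 1 + z + 28/55z²
  ⇒ R(z) = 1 + z + 28/55z².

Solve |R(x)|<1 on ℝ⁻.
x=-0.68: |R|=0.5554
R=1: x+28/55x²=0 ⇒ x=−55/28=-1.9643; min R=1−1/(4·28/55)=0.5089>−1
Confirm numerically:
  x=-1.882: |R|=0.92116 <1
  x=-1.206: |R|=0.53444 <1
  x=-2.304: |R|=1.39847 >1
  x=-2.215: |R|=1.28271 >1
  x=-2.164: |R|=1.22002 >1
Stable set (-1.9643, 0).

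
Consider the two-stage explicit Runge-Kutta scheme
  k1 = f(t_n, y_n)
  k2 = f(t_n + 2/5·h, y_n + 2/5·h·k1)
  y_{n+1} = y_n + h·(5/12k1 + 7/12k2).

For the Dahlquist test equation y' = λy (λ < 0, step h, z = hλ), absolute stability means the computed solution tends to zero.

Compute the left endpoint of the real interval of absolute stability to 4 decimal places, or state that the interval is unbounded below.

left endpoint -4.2857.

Set f=λy, z=hλ:
  k1=λy_n ⇒ h·k1=z·y_n;  k2=λ(1+2/5z)y_n ⇒ h·k2=z(1+2/5z)y_n
  y_{n+1}/y_n = 1 + 5/12z + 7/12z(1+2/5z) = 1 + z + 7/30z²
  Hence R(z) = 1 + z + 7/30z².

Find x<0 with |R(x)|<1.
x=-0.56: |R|=0.5132
R=1: x+7/30x²=0 ⇒ x=−30/7=-4.2857; min R=1−1/(4·7/30)=-0.0714>−1
Confirm numerically:
  x=-3.573: |R|=0.40581 <1
  x=-2.563: |R|=0.03024 <1
  x=-2.407: |R|=0.05515 <1
  x=-4.576: |R|=1.30995 >1
  x=-4.513: |R|=1.23934 >1
So |R|<1 on (-4.2857, 0).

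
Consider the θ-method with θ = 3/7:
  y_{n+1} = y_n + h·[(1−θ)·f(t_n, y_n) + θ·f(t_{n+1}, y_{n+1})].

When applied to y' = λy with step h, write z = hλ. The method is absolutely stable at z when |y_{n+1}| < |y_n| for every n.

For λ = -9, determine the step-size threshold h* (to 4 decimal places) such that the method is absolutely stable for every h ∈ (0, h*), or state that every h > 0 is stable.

On y'=λy, z=hλ:
  y_{n+1} = y_n + z·[4/7·y_n + 3/7·y_{n+1}] ⇒ (1 − 3/7z)y_{n+1} = (1 + 4/7z)y_n
  Hence R(z) = (1 + 4/7z)/(1 − 3/7z).

Need |R(x)|<1, x<0.
x=-0.38: |R|=0.6732
R=−1: 1+4/7x = −1+3/7x ⇒ -1/7x=2 ⇒ x=2/(-1/7)=-14.0000
Confirm numerically:
  x=-12.544: |R|=0.96738 <1
  x=-11.179: |R|=0.93041 <1
  x=-10.014: |R|=0.89239 <1
  x=-8.727: |R|=0.84108 <1
  x=-14.159: |R|=1.00321 >1
  x=-14.152: |R|=1.00307 >1
Stable set (-14.0000, 0).

(-14.0000,0); λ=-9 ⇒ h* = (14)/9 = 1.5556.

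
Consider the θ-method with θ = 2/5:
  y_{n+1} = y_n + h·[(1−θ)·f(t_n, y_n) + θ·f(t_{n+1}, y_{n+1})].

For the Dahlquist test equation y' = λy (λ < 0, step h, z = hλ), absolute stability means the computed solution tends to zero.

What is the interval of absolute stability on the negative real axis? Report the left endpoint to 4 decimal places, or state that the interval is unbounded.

z∈(-10.0000,0).

With y'=λy (z=hλ):
  y_{n+1} = y_n + z·[3/5·y_n + 2/5·y_{n+1}] ⇒ (1 − 2/5z)y_{n+1} = (1 + 3/5z)y_n
  ⇒ R(z) = (1 + 3/5z)/(1 − 2/5z).

Find x<0 with |R(x)|<1.
x=-1.62: |R|=0.0170
R=−1: 1+3/5x = −1+2/5x ⇒ -1/5x=2 ⇒ x=2/(-1/5)=-10.0000
Confirm numerically:
  x=-8.666: |R|=0.94027 <1
  x=-8.044: |R|=0.90725 <1
  x=-7.851: |R|=0.89619 <1
  x=-10.342: |R|=1.01332 >1
  x=-10.165: |R|=1.00651 >1
  x=-10.062: |R|=1.00247 >1
Interval (-10.0000, 0).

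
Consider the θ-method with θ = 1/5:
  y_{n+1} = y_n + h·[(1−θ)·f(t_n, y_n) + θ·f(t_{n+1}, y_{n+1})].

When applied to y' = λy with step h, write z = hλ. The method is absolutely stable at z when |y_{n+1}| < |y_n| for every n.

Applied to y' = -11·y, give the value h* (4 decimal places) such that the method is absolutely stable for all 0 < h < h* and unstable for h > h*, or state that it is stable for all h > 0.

Set f=λy, z=hλ:
  y_{n+1} = y_n + z·[4/5·y_n + 1/5·y_{n+1}] ⇒ (1 − 1/5z)y_{n+1} = (1 + 4/5z)y_n
  ⇒ R(z) = (1 + 4/5z)/(1 − 1/5z).

Solve |R(x)|<1 on ℝ⁻.
x=-1.18: |R|=0.0453
R=−1: 1+4/5x = −1+1/5x ⇒ -3/5x=2 ⇒ x=2/(-3/5)=-3.3333
Confirm numerically:
  x=-2.614: |R|=0.71657 <1
  x=-2.598: |R|=0.70966 <1
  x=-1.600: |R|=0.21212 <1
  x=-3.913: |R|=1.19511 >1
  x=-3.715: |R|=1.13138 >1
Stable set (-3.3333, 0).

(-3.3333,0); λ=-11 ⇒ h* = (10/3)/11 = 0.3030.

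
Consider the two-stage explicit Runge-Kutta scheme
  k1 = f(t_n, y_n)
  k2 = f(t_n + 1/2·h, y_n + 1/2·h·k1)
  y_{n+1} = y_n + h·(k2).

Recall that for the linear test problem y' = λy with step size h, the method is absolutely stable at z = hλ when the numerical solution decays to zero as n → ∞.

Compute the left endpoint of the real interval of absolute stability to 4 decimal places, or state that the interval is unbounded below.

z* = -2.0000.

Set f=λy, z=hλ:
  k1=λy_n ⇒ h·k1=z·y_n;  k2=λ(1+1/2z)y_n ⇒ h·k2=z(1+1/2z)y_n
  y_{n+1}/y_n = 1 + z(1+1/2z) = 1 + z + 1/2z²
  ⇒ R(z) = 1 + z + 1/2z².

Solve |R(x)|<1 on ℝ⁻.
x=-0.65: |R|=0.5613
R=1: x+1/2x²=0 ⇒ x=−2=-2.0000; min R=1−1/(4·1/2)=0.5000>−1
Confirm numerically:
  x=-1.939: |R|=0.94086 <1
  x=-1.883: |R|=0.88984 <1
  x=-1.871: |R|=0.87932 <1
  x=-1.754: |R|=0.78426 <1
  x=-2.414: |R|=1.49970 >1
  x=-2.175: |R|=1.19031 >1
  x=-2.172: |R|=1.18679 >1
Interval (-2.0000, 0).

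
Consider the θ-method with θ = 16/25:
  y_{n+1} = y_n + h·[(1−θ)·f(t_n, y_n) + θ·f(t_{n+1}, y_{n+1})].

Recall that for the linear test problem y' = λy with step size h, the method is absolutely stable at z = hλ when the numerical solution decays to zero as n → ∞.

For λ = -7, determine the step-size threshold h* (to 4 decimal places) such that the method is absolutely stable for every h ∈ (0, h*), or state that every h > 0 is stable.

(−∞, 0) — no finite endpoint. Any h>0 works for λ=-7.

With y'=λy (z=hλ):
  y_{n+1} = y_n + z·[9/25·y_n + 16/25·y_{n+1}] ⇒ (1 − 16/25z)y_{n+1} = (1 + 9/25z)y_n
  ⇒ R(z) = (1 + 9/25z)/(1 − 16/25z).

Solve |R(x)|<1 on ℝ⁻.
x=-0.47: |R|=0.6387
x=-2: |R|=0.1228
x=-10: |R|=0.3514
x=-100: |R|=0.5385
θ=16/25≥1/2 ⇒ |1+9/25x|<|1−16/25x| ∀x<0 ⇒ interval (−∞,0).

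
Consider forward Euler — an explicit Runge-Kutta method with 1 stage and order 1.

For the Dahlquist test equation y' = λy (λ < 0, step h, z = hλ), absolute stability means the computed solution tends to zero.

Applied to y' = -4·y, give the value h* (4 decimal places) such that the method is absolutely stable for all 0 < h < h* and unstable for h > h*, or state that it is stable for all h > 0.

On y'=λy, z=hλ:
  order 1, 1-stage ⇒ R(z)=1+z
  (e.g. R(-0.76)=0.24000, |R|=0.24000)

Find x<0 with |R(x)|<1.
x=-0.76: |R|=0.2400
|R(-2.25)|=1.2500 |R(-1.98)|=0.9800 |R(-0.82)|=0.1800
Bisect:
  x_lo=-2.4378 |R|=1.4378  x_hi=-0.3362 |R|=0.6638
  mid=-1.38697 |R|=0.38697 →hi
  mid=-1.91237 |R|=0.91237 →hi
  mid=-2.17507 |R|=1.17507 →lo
  mid=-2.04372 |R|=1.04372 →lo
  mid=-1.97805 |R|=0.97805 →hi
  mid=-2.01088 |R|=1.01088 →lo
  mid=-1.99446 |R|=0.99446 →hi
  mid=-2.00267 |R|=1.00267 →lo
  mid=-1.99857 |R|=0.99857 →hi
  ...
  [-2.00011,-1.99998] ⇒ x*=-2.0000
Stable set (-2.0000, 0).

(-2.0000,0); λ=-4 ⇒ h* = 0.5000.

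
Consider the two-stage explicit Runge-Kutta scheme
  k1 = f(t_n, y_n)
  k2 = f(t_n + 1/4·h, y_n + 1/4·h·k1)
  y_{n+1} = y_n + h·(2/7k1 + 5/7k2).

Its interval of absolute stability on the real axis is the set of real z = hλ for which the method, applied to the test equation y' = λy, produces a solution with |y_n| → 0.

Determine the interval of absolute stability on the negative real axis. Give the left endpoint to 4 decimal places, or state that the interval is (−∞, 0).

Set f=λy, z=hλ:
  k1=λy_n ⇒ h·k1=z·y_n;  k2=λ(1+1/4z)y_n ⇒ h·k2=z(1+1/4z)y_n
  y_{n+1}/y_n = 1 + 2/7z + 5/7z(1+1/4z) = 1 + z + 5/28z²
  Hence R(z) = 1 + z + 5/28z².

Find x<0 with |R(x)|<1.
x=-1.1: |R|=0.1161
R=1: x+5/28x²=0 ⇒ x=−28/5=-5.6000; min R=1−1/(4·5/28)=-0.4000>−1
Confirm numerically:
  x=-5.352: |R|=0.76298 <1
  x=-4.931: |R|=0.41092 <1
  x=-4.525: |R|=0.13136 <1
  x=-3.548: |R|=0.30009 <1
  x=-6.108: |R|=1.55408 >1
  x=-6.088: |R|=1.53053 >1
  x=-5.828: |R|=1.23728 >1
So |R|<1 on (-5.6000, 0).

(-5.6000, 0).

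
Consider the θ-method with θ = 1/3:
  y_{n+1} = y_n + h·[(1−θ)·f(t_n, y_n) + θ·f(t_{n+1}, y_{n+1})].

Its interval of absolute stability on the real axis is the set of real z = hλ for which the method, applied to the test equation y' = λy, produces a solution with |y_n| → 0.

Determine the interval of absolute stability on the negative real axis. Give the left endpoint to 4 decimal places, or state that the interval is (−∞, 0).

(-6.0000, 0).

Test eqn y'=λy, z=hλ:
  y_{n+1} = y_n + z·[2/3·y_n + 1/3·y_{n+1}] ⇒ (1 − 1/3z)y_{n+1} = (1 + 2/3z)y_n
  R(z) = (1 + 2/3z)/(1 − 1/3z).

Find x<0 with |R(x)|<1.
x=-1.35: |R|=0.0690
R=−1: 1+2/3x = −1+1/3x ⇒ -1/3x=2 ⇒ x=2/(-1/3)=-6.0000
Confirm numerically:
  x=-5.542: |R|=0.94638 <1
  x=-3.471: |R|=0.60918 <1
  x=-2.567: |R|=0.38333 <1
  x=-6.585: |R|=1.06103 >1
  x=-6.031: |R|=1.00343 >1
Stable set (-6.0000, 0).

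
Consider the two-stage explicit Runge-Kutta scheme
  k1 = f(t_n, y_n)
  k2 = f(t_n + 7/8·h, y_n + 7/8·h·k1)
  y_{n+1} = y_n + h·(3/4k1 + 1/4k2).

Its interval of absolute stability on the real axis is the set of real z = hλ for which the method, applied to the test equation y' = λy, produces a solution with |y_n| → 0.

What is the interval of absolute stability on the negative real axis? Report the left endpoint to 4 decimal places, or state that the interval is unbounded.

(-4.5714, 0).

On y'=λy, z=hλ:
  k1=λy_n ⇒ h·k1=z·y_n;  k2=λ(1+7/8z)y_n ⇒ h·k2=z(1+7/8z)y_n
  y_{n+1}/y_n = 1 + 3/4z + 1/4z(1+7/8z) = 1 + z + 7/32z²
  Hence R(z) = 1 + z + 7/32z².

Find x<0 with |R(x)|<1.
x=-0.6: |R|=0.4788
R=1: x+7/32x²=0 ⇒ x=−32/7=-4.5714; min R=1−1/(4·7/32)=-0.1429>−1
Confirm numerically:
  x=-3.837: |R|=0.38356 <1
  x=-3.793: |R|=0.35412 <1
  x=-2.913: |R|=0.05678 <1
  x=-5.111: |R|=1.60326 >1
  x=-4.961: |R|=1.42277 >1
Interval (-4.5714, 0).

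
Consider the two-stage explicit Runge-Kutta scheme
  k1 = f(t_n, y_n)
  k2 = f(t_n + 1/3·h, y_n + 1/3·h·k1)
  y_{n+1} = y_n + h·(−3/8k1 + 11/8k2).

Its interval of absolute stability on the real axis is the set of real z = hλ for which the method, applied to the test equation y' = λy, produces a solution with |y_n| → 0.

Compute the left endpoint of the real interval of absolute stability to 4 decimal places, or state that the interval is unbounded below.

On y'=λy, z=hλ:
  k1=λy_n ⇒ h·k1=z·y_n;  k2=λ(1+1/3z)y_n ⇒ h·k2=z(1+1/3z)y_n
  y_{n+1}/y_n = 1 − 3/8z + 11/8z(1+1/3z) = 1 + z + 11/24z²
  R(z) = 1 + z + 11/24z².

Need |R(x)|<1, x<0.
x=-0.81: |R|=0.4907
R=1: x+11/24x²=0 ⇒ x=−24/11=-2.1818; min R=1−1/(4·11/24)=0.4545>−1
Confirm numerically:
  x=-1.809: |R|=0.69089 <1
  x=-1.726: |R|=0.63941 <1
  x=-1.271: |R|=0.46941 <1
  x=-0.963: |R|=0.46204 <1
  x=-2.735: |R|=1.69344 >1
  x=-2.343: |R|=1.17309 >1
Interval (-2.1818, 0).

z* = -2.1818.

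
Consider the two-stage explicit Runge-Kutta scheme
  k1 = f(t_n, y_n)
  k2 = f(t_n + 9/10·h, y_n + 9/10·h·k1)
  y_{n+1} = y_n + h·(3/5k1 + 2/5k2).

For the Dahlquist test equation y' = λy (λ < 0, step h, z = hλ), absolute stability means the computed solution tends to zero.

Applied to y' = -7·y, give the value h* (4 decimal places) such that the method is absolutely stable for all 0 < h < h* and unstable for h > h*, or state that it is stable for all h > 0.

With y'=λy (z=hλ):
  k1=λy_n ⇒ h·k1=z·y_n;  k2=λ(1+9/10z)y_n ⇒ h·k2=z(1+9/10z)y_n
  y_{n+1}/y_n = 1 + 3/5z + 2/5z(1+9/10z) = 1 + z + 9/25z²
  ⇒ R(z) = 1 + z + 9/25z².

Find x<0 with |R(x)|<1.
x=-1.58: |R|=0.3187
R=1: x+9/25x²=0 ⇒ x=−25/9=-2.7778; min R=1−1/(4·9/25)=0.3056>−1
Confirm numerically:
  x=-2.504: |R|=0.75321 <1
  x=-2.203: |R|=0.54416 <1
  x=-1.953: |R|=0.42012 <1
  x=-1.797: |R|=0.36552 <1
  x=-3.078: |R|=1.33267 >1
  x=-3.044: |R|=1.29174 >1
So |R|<1 on (-2.7778, 0).

(-2.7778,0); λ=-7 ⇒ h* = (25/9)/7 = 0.3968.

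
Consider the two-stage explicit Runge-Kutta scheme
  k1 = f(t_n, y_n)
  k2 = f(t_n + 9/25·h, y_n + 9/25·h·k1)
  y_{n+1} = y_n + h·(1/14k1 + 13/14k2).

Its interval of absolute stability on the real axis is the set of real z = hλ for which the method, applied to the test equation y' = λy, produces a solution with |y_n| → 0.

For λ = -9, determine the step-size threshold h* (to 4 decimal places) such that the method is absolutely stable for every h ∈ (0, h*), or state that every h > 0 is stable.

Set f=λy, z=hλ:
  k1=λy_n ⇒ h·k1=z·y_n;  k2=λ(1+9/25z)y_n ⇒ h·k2=z(1+9/25z)y_n
  y_{n+1}/y_n = 1 + 1/14z + 13/14z(1+9/25z) = 1 + z + 117/350z²
  Hence R(z) = 1 + z + 117/350z².

Need |R(x)|<1, x<0.
x=-1.37: |R|=0.2574
R=1: x+117/350x²=0 ⇒ x=−350/117=-2.9915; min R=1−1/(4·117/350)=0.2521>−1
Confirm numerically:
  x=-2.364: |R|=0.50415 <1
  x=-2.313: |R|=0.47542 <1
  x=-1.839: |R|=0.29153 <1
  x=-1.356: |R|=0.25866 <1
  x=-3.565: |R|=1.68351 >1
So |R|<1 on (-2.9915, 0).

(-2.9915,0); λ=-9 ⇒ h* = (350/117)/9 = 0.3324.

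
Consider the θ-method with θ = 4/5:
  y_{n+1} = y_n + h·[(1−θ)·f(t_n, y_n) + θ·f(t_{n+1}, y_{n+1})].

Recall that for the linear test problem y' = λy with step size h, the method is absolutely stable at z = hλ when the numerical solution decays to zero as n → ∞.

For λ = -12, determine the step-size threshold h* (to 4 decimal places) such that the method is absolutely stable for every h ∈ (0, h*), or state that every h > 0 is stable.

unbounded; (−∞, 0). Any h>0 works for λ=-12.

On y'=λy, z=hλ:
  y_{n+1} = y_n + z·[1/5·y_n + 4/5·y_{n+1}] ⇒ (1 − 4/5z)y_{n+1} = (1 + 1/5z)y_n
  R(z) = (1 + 1/5z)/(1 − 4/5z).

Solve |R(x)|<1 on ℝ⁻.
x=-0.58: |R|=0.6038
x=-2: |R|=0.2308
x=-10: |R|=0.1111
x=-100: |R|=0.2346
θ=4/5≥1/2 ⇒ |1+1/5x|<|1−4/5x| ∀x<0 ⇒ interval (−∞,0).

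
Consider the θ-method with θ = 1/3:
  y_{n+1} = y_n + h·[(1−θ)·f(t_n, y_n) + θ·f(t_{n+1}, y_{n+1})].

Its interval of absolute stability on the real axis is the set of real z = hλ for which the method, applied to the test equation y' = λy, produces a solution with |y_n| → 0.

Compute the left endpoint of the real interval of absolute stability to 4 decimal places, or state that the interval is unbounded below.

Test eqn y'=λy, z=hλ:
  y_{n+1} = y_n + z·[2/3·y_n + 1/3·y_{n+1}] ⇒ (1 − 1/3z)y_{n+1} = (1 + 2/3z)y_n
  so R(z) = (1 + 2/3z)/(1 − 1/3z).

Find x<0 with |R(x)|<1.
x=-1.01: |R|=0.2444
R=−1: 1+2/3x = −1+1/3x ⇒ -1/3x=2 ⇒ x=2/(-1/3)=-6.0000
Confirm numerically:
  x=-4.767: |R|=0.84125 <1
  x=-3.645: |R|=0.64560 <1
  x=-3.310: |R|=0.57369 <1
  x=-3.034: |R|=0.50845 <1
  x=-6.261: |R|=1.02818 >1
  x=-6.241: |R|=1.02608 >1
  x=-6.105: |R|=1.01153 >1
So |R|<1 on (-6.0000, 0).

left endpoint -6.0000.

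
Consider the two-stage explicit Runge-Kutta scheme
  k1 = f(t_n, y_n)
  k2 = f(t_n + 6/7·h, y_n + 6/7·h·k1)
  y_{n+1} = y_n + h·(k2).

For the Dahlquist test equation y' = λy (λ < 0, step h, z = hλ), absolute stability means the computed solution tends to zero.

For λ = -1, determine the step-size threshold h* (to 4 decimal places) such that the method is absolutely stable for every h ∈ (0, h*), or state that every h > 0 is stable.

Set f=λy, z=hλ:
  k1=λy_n ⇒ h·k1=z·y_n;  k2=λ(1+6/7z)y_n ⇒ h·k2=z(1+6/7z)y_n
  y_{n+1}/y_n = 1 + z(1+6/7z) = 1 + z + 6/7z²
  so R(z) = 1 + z + 6/7z².

Boundary: |R(x)|=1, x<0.
x=-1.74: |R|=1.8551
R=1: x+6/7x²=0 ⇒ x=−7/6=-1.1667; min R=1−1/(4·6/7)=0.7083>−1
Confirm numerically:
  x=-0.937: |R|=0.81554 <1
  x=-0.874: |R|=0.78075 <1
  x=-0.665: |R|=0.71405 <1
  x=-1.628: |R|=1.64376 >1
  x=-1.229: |R|=1.06566 >1
Interval (-1.1667, 0).

(-1.1667,0); λ=-1 ⇒ h* = (7/6)/1 = 1.1667.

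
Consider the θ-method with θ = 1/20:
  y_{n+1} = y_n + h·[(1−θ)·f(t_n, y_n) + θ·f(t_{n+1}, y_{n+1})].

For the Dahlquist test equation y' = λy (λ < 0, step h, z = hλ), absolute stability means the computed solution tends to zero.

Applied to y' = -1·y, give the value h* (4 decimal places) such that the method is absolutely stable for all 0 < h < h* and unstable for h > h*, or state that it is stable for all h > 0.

With y'=λy (z=hλ):
  y_{n+1} = y_n + z·[19/20·y_n + 1/20·y_{n+1}] ⇒ (1 − 1/20z)y_{n+1} = (1 + 19/20z)y_n
  ⇒ R(z) = (1 + 19/20z)/(1 − 1/20z).

Find x<0 with |R(x)|<1.
x=-0.7: |R|=0.3237
R=−1: 1+19/20x = −1+1/20x ⇒ -9/10x=2 ⇒ x=2/(-9/10)=-2.2222
Confirm numerically:
  x=-1.688: |R|=0.55662 <1
  x=-1.332: |R|=0.24883 <1
  x=-1.281: |R|=0.20389 <1
  x=-2.723: |R|=1.39669 >1
  x=-2.614: |R|=1.31184 >1
  x=-2.374: |R|=1.12211 >1
Stable set (-2.2222, 0).

(-2.2222,0); λ=-1 ⇒ h* = (20/9)/1 = 2.2222.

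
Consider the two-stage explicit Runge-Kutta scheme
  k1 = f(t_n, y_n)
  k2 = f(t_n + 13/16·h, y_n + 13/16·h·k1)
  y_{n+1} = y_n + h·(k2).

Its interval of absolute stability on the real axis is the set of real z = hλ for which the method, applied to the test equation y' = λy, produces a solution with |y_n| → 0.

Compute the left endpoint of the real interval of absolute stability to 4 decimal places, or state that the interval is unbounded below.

left endpoint -1.2308.

Test eqn y'=λy, z=hλ:
  k1=λy_n ⇒ h·k1=z·y_n;  k2=λ(1+13/16z)y_n ⇒ h·k2=z(1+13/16z)y_n
  y_{n+1}/y_n = 1 + z(1+13/16z) = 1 + z + 13/16z²
  R(z) = 1 + z + 13/16z².

Boundary: |R(x)|=1, x<0.
x=-0.81: |R|=0.7231
R=1: x+13/16x²=0 ⇒ x=−16/13=-1.2308; min R=1−1/(4·13/16)=0.6923>−1
Confirm numerically:
  x=-0.891: |R|=0.75403 <1
  x=-0.717: |R|=0.70070 <1
  x=-0.601: |R|=0.69248 <1
  x=-0.531: |R|=0.69809 <1
  x=-1.740: |R|=1.71993 >1
  x=-1.404: |R|=1.19761 >1
Stable set (-1.2308, 0).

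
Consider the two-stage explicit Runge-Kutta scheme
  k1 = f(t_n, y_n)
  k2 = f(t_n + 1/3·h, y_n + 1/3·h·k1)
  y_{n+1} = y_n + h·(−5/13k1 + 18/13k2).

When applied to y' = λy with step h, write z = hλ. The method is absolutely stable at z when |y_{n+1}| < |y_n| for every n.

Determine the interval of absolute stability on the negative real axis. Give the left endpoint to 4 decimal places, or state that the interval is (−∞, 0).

z∈(-2.1667,0).

Test eqn y'=λy, z=hλ:
  k1=λy_n ⇒ h·k1=z·y_n;  k2=λ(1+1/3z)y_n ⇒ h·k2=z(1+1/3z)y_n
  y_{n+1}/y_n = 1 − 5/13z + 18/13z(1+1/3z) = 1 + z + 6/13z²
  so R(z) = 1 + z + 6/13z².

Boundary: |R(x)|=1, x<0.
x=-0.35: |R|=0.7065
R=1: x+6/13x²=0 ⇒ x=−13/6=-2.1667; min R=1−1/(4·6/13)=0.4583>−1
Confirm numerically:
  x=-1.746: |R|=0.66101 <1
  x=-1.460: |R|=0.52382 <1
  x=-0.999: |R|=0.46162 <1
  x=-2.489: |R|=1.37029 >1
Stable set (-2.1667, 0).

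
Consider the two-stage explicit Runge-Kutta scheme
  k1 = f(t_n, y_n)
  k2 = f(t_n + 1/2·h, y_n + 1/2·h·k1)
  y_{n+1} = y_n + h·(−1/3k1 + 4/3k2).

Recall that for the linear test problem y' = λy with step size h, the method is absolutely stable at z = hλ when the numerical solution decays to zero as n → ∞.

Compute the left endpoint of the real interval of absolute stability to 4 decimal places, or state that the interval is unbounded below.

left endpoint -1.5000.

With y'=λy (z=hλ):
  k1=λy_n ⇒ h·k1=z·y_n;  k2=λ(1+1/2z)y_n ⇒ h·k2=z(1+1/2z)y_n
  y_{n+1}/y_n = 1 − 1/3z + 4/3z(1+1/2z) = 1 + z + 2/3z²
  ⇒ R(z) = 1 + z + 2/3z².

Boundary: |R(x)|=1, x<0.
x=-0.96: |R|=0.6544
R=1: x+2/3x²=0 ⇒ x=−3/2=-1.5000; min R=1−1/(4·2/3)=0.6250>−1
Confirm numerically:
  x=-1.345: |R|=0.86102 <1
  x=-1.210: |R|=0.76607 <1
  x=-1.018: |R|=0.67288 <1
  x=-0.839: |R|=0.63028 <1
  x=-1.971: |R|=1.61889 >1
  x=-1.913: |R|=1.52671 >1
Interval (-1.5000, 0).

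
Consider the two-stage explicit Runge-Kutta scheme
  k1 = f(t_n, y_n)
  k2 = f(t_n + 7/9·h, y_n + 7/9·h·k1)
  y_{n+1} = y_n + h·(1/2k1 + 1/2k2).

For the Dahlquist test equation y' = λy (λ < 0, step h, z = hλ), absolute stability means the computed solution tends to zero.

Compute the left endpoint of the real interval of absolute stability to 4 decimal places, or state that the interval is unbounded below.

Test eqn y'=λy, z=hλ:
  k1=λy_n ⇒ h·k1=z·y_n;  k2=λ(1+7/9z)y_n ⇒ h·k2=z(1+7/9z)y_n
  y_{n+1}/y_n = 1 + 1/2z + 1/2z(1+7/9z) = 1 + z + 7/18z²
  so R(z) = 1 + z + 7/18z².

Need |R(x)|<1, x<0.
x=-1.21: |R|=0.3594
R=1: x+7/18x²=0 ⇒ x=−18/7=-2.5714; min R=1−1/(4·7/18)=0.3571>−1
Confirm numerically:
  x=-2.484: |R|=0.91554 <1
  x=-2.131: |R|=0.63501 <1
  x=-2.092: |R|=0.60996 <1
  x=-1.612: |R|=0.39854 <1
  x=-3.118: |R|=1.66275 >1
  x=-2.875: |R|=1.33941 >1
  x=-2.781: |R|=1.22665 >1
So |R|<1 on (-2.5714, 0).

z* = -2.5714.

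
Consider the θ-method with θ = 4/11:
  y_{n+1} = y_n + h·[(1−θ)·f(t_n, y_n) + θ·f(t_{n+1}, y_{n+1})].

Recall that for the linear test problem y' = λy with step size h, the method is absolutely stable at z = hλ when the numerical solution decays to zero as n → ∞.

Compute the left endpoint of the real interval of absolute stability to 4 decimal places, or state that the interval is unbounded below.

z* = -7.3333.

Test eqn y'=λy, z=hλ:
  y_{n+1} = y_n + z·[7/11·y_n + 4/11·y_{n+1}] ⇒ (1 − 4/11z)y_{n+1} = (1 + 7/11z)y_n
  ⇒ R(z) = (1 + 7/11z)/(1 − 4/11z).

Solve |R(x)|<1 on ℝ⁻.
x=-0.63: |R|=0.4874
R=−1: 1+7/11x = −1+4/11x ⇒ -3/11x=2 ⇒ x=2/(-3/11)=-7.3333
Confirm numerically:
  x=-7.082: |R|=0.98083 <1
  x=-6.485: |R|=0.93110 <1
  x=-6.432: |R|=0.92638 <1
  x=-3.646: |R|=0.56762 <1
  x=-7.481: |R|=1.01082 >1
  x=-7.469: |R|=1.00996 >1
Interval (-7.3333, 0).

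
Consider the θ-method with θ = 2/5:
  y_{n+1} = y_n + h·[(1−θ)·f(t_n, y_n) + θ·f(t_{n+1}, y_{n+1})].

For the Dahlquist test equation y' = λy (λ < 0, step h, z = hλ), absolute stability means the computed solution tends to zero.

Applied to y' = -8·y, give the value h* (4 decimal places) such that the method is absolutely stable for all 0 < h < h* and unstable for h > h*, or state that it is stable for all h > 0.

Test eqn y'=λy, z=hλ:
  y_{n+1} = y_n + z·[3/5·y_n + 2/5·y_{n+1}] ⇒ (1 − 2/5z)y_{n+1} = (1 + 3/5z)y_n
  R(z) = (1 + 3/5z)/(1 − 2/5z).

Need |R(x)|<1, x<0.
x=-0.71: |R|=0.4470
R=−1: 1+3/5x = −1+2/5x ⇒ -1/5x=2 ⇒ x=2/(-1/5)=-10.0000
Confirm numerically:
  x=-8.679: |R|=0.94092 <1
  x=-4.938: |R|=0.65972 <1
  x=-4.515: |R|=0.60905 <1
  x=-4.499: |R|=0.60702 <1
  x=-10.360: |R|=1.01400 >1
  x=-10.254: |R|=1.00996 >1
Stable set (-10.0000, 0).

(-10.0000,0); λ=-8 ⇒ h* = (10)/8 = 1.2500.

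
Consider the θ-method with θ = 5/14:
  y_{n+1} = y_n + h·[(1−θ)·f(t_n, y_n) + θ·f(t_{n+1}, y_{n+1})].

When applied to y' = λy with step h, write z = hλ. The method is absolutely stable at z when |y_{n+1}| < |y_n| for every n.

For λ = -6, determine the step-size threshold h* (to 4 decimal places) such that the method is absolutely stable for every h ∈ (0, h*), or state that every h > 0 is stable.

With y'=λy (z=hλ):
  y_{n+1} = y_n + z·[9/14·y_n + 5/14·y_{n+1}] ⇒ (1 − 5/14z)y_{n+1} = (1 + 9/14z)y_n
  ⇒ R(z) = (1 + 9/14z)/(1 − 5/14z).

Need |R(x)|<1, x<0.
x=-0.66: |R|=0.4659
R=−1: 1+9/14x = −1+5/14x ⇒ -2/7x=2 ⇒ x=2/(-2/7)=-7.0000
Confirm numerically:
  x=-6.723: |R|=0.97673 <1
  x=-6.426: |R|=0.95023 <1
  x=-4.894: |R|=0.78102 <1
  x=-7.422: |R|=1.03303 >1
  x=-7.252: |R|=1.02006 >1
Interval (-7.0000, 0).

(-7.0000,0); λ=-6 ⇒ h* = (7)/6 = 1.1667.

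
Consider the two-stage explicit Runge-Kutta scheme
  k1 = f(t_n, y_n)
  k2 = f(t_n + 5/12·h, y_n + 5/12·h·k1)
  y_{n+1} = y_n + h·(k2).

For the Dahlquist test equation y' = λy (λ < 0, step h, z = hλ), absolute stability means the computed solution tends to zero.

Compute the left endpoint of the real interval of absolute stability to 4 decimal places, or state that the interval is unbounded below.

z* = -2.4000.

On y'=λy, z=hλ:
  k1=λy_n ⇒ h·k1=z·y_n;  k2=λ(1+5/12z)y_n ⇒ h·k2=z(1+5/12z)y_n
  y_{n+1}/y_n = 1 + z(1+5/12z) = 1 + z + 5/12z²
  ⇒ R(z) = 1 + z + 5/12z².

Need |R(x)|<1, x<0.
x=-0.5: |R|=0.6042
R=1: x+5/12x²=0 ⇒ x=−12/5=-2.4000; min R=1−1/(4·5/12)=0.4000>−1
Confirm numerically:
  x=-1.891: |R|=0.59895 <1
  x=-1.718: |R|=0.51180 <1
  x=-1.411: |R|=0.41855 <1
  x=-1.087: |R|=0.40532 <1
  x=-2.861: |R|=1.54955 >1
  x=-2.786: |R|=1.44808 >1
  x=-2.730: |R|=1.37538 >1
Stable set (-2.4000, 0).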